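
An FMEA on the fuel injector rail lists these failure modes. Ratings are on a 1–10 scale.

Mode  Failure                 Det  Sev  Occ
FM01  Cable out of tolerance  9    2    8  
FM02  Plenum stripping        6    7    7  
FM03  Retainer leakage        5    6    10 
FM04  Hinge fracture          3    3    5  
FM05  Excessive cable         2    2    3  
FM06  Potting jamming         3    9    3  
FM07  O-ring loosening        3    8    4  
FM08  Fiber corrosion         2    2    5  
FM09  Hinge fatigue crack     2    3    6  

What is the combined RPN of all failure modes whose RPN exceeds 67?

915

RPN = Severity × Occurrence × Detection:
  FM01: 2 × 8 × 9 = 144
  FM02: 7 × 7 × 6 = 294
  FM03: 6 × 10 × 5 = 300
  FM04: 3 × 5 × 3 = 45
  FM05: 2 × 3 × 2 = 12
  FM06: 9 × 3 × 3 = 81
  FM07: 8 × 4 × 3 = 96
  FM08: 2 × 5 × 2 = 20
  FM09: 3 × 6 × 2 = 36
RPN > 67: FM01 (144), FM02 (294), FM03 (300), FM06 (81), FM07 (96).
Sum: 144 + 294 + 300 + 81 + 96 = 915.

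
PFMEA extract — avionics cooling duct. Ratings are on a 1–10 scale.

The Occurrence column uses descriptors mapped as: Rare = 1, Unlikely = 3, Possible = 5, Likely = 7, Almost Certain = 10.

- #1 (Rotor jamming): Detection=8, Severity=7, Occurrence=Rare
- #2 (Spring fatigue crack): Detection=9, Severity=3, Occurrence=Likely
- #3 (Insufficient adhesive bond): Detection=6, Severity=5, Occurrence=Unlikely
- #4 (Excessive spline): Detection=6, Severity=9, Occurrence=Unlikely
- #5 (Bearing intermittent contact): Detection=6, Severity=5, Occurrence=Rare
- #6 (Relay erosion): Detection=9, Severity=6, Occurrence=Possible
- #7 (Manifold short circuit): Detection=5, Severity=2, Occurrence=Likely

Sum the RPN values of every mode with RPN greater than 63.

781

RPN = Severity × Occurrence × Detection:
  #1: 7 × 1 × 8 = 56
  #2: 3 × 7 × 9 = 189
  #3: 5 × 3 × 6 = 90
  #4: 9 × 3 × 6 = 162
  #5: 5 × 1 × 6 = 30
  #6: 6 × 5 × 9 = 270
  #7: 2 × 7 × 5 = 70
RPN > 63: #2 (189), #3 (90), #4 (162), #6 (270), #7 (70).
Sum: 189 + 90 + 162 + 270 + 70 = 781.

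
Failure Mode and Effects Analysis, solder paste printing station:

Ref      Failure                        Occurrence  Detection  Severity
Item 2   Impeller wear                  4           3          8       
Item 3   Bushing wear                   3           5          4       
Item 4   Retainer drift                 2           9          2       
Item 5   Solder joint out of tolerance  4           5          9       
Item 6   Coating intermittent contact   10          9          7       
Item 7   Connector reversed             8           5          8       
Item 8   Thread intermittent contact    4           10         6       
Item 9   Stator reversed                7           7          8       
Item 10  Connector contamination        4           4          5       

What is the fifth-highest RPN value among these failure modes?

180

RPN = Severity × Occurrence × Detection:
  Item 2: 8 × 4 × 3 = 96
  Item 3: 4 × 3 × 5 = 60
  Item 4: 2 × 2 × 9 = 36
  Item 5: 9 × 4 × 5 = 180
  Item 6: 7 × 10 × 9 = 630
  Item 7: 8 × 8 × 5 = 320
  Item 8: 6 × 4 × 10 = 240
  Item 9: 8 × 7 × 7 = 392
  Item 10: 5 × 4 × 4 = 80
Sorted descending: 630, 392, 320, 240, 180, 96, 80, 60, 36.
The fifth-highest RPN is 180 (Item 5).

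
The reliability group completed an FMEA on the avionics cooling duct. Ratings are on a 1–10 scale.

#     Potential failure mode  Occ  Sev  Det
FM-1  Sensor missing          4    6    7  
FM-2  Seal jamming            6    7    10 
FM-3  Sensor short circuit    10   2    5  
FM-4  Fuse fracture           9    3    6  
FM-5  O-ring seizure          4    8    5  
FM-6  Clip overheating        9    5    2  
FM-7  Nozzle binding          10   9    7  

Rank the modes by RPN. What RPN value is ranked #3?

168

RPN = Severity × Occurrence × Detection:
  FM-1: 6 × 4 × 7 = 168
  FM-2: 7 × 6 × 10 = 420
  FM-3: 2 × 10 × 5 = 100
  FM-4: 3 × 9 × 6 = 162
  FM-5: 8 × 4 × 5 = 160
  FM-6: 5 × 9 × 2 = 90
  FM-7: 9 × 10 × 7 = 630
Sorted descending: 630, 420, 168, 162, 160, 100, 90.
The third-highest RPN is 168 (FM-1).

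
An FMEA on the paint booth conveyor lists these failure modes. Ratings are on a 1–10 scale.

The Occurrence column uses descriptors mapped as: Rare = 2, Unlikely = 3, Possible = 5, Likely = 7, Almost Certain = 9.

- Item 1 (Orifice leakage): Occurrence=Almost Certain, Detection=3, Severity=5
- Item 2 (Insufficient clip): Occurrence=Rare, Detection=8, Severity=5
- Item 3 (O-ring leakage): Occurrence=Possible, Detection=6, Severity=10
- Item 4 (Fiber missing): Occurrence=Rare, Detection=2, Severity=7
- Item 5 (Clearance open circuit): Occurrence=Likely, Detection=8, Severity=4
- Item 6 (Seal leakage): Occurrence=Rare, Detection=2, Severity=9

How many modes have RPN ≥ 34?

5

RPN = Severity × Occurrence × Detection:
  Item 1: 5 × 9 × 3 = 135
  Item 2: 5 × 2 × 8 = 80
  Item 3: 10 × 5 × 6 = 300
  Item 4: 7 × 2 × 2 = 28
  Item 5: 4 × 7 × 8 = 224
  Item 6: 9 × 2 × 2 = 36
Modes with RPN ≥ 34: Item 1 (135), Item 2 (80), Item 3 (300), Item 5 (224), Item 6 (36) → 5.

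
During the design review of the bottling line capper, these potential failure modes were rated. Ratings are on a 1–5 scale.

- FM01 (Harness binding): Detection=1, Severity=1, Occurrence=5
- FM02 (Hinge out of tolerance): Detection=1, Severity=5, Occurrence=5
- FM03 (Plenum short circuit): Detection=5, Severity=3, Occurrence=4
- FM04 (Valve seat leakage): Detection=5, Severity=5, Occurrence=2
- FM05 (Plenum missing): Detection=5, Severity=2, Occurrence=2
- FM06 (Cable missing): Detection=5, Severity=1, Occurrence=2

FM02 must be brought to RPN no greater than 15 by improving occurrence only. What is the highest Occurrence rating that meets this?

FM02: S=5, O=5, D=1 → current RPN = 25.
Fixed product = 5. Need 5 × O ≤ 15, so O ≤ 15/5 = 3.00.
Maximum integer Occurrence rating = 3 (gives RPN 15; O=4 would give 20 > 15).

3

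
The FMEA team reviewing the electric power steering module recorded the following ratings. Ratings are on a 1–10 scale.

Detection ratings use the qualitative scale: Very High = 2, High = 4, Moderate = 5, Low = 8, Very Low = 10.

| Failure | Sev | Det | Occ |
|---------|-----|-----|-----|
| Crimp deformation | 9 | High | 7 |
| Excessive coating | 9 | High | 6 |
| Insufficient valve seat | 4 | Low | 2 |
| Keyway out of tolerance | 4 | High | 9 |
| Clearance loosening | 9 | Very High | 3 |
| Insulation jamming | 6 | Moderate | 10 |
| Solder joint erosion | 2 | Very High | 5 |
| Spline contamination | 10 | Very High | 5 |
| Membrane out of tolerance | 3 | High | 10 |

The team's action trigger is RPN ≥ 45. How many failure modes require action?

8

RPN = Severity × Occurrence × Detection:
  Crimp deformation: 9 × 7 × 4 = 252
  Excessive coating: 9 × 6 × 4 = 216
  Insufficient valve seat: 4 × 2 × 8 = 64
  Keyway out of tolerance: 4 × 9 × 4 = 144
  Clearance loosening: 9 × 3 × 2 = 54
  Insulation jamming: 6 × 10 × 5 = 300
  Solder joint erosion: 2 × 5 × 2 = 20
  Spline contamination: 10 × 5 × 2 = 100
  Membrane out of tolerance: 3 × 10 × 4 = 120
Modes with RPN ≥ 45: Crimp deformation (252), Excessive coating (216), Insufficient valve seat (64), Keyway out of tolerance (144), Clearance loosening (54), Insulation jamming (300), Spline contamination (100), Membrane out of tolerance (120) → 8.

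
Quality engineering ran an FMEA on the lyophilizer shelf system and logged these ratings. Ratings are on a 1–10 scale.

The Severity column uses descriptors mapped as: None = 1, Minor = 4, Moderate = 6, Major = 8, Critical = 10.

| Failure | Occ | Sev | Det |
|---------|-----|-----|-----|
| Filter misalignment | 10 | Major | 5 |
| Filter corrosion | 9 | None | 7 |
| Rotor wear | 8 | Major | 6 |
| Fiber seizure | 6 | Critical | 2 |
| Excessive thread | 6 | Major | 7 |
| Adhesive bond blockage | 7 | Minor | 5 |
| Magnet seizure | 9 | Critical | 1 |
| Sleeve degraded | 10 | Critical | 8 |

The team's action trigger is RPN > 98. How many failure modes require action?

RPN = Severity × Occurrence × Detection:
  Filter misalignment: 8 × 10 × 5 = 400
  Filter corrosion: 1 × 9 × 7 = 63
  Rotor wear: 8 × 8 × 6 = 384
  Fiber seizure: 10 × 6 × 2 = 120
  Excessive thread: 8 × 6 × 7 = 336
  Adhesive bond blockage: 4 × 7 × 5 = 140
  Magnet seizure: 10 × 9 × 1 = 90
  Sleeve degraded: 10 × 10 × 8 = 800
Modes with RPN > 98: Filter misalignment (400), Rotor wear (384), Fiber seizure (120), Excessive thread (336), Adhesive bond blockage (140), Sleeve degraded (800) → 6.

6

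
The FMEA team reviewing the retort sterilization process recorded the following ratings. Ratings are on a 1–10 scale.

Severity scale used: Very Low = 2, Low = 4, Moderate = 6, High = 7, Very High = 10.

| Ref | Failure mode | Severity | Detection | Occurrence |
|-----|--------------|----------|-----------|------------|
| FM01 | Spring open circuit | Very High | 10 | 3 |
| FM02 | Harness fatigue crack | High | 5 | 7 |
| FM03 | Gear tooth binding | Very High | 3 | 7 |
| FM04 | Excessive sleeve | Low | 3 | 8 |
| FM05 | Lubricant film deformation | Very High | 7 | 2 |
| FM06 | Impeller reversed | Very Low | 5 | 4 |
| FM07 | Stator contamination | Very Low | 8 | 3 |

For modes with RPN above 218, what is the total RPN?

RPN = Severity × Occurrence × Detection:
  FM01: 10 × 3 × 10 = 300
  FM02: 7 × 7 × 5 = 245
  FM03: 10 × 7 × 3 = 210
  FM04: 4 × 8 × 3 = 96
  FM05: 10 × 2 × 7 = 140
  FM06: 2 × 4 × 5 = 40
  FM07: 2 × 3 × 8 = 48
RPN > 218: FM01 (300), FM02 (245).
Sum: 300 + 245 = 545.

545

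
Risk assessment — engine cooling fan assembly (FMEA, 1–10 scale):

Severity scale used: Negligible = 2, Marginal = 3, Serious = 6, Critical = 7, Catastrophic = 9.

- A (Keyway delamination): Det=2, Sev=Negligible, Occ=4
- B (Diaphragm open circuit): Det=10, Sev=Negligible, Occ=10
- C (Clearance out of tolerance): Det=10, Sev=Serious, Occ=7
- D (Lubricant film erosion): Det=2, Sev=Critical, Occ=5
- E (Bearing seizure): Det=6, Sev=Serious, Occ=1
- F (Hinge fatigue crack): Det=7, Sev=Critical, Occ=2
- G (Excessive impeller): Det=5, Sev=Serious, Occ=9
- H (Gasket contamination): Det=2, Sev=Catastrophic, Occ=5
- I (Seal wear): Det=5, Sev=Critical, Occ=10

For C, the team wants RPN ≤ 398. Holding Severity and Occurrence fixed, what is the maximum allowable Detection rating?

9

C: S=6, O=7, D=10 → current RPN = 420.
Fixed product = 42. Need 42 × D ≤ 398, so D ≤ 398/42 = 9.48.
Maximum integer Detection rating = 9 (gives RPN 378; D=10 would give 420 > 398).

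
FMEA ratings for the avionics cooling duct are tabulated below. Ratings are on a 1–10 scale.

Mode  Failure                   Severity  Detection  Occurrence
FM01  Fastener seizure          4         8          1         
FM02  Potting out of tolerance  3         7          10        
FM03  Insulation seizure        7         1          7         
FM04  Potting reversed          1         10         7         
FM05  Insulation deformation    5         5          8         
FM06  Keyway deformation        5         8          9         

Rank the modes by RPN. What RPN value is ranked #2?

210

RPN = Severity × Occurrence × Detection:
  FM01: 4 × 1 × 8 = 32
  FM02: 3 × 10 × 7 = 210
  FM03: 7 × 7 × 1 = 49
  FM04: 1 × 7 × 10 = 70
  FM05: 5 × 8 × 5 = 200
  FM06: 5 × 9 × 8 = 360
Sorted descending: 360, 210, 200, 70, 49, 32.
The second-highest RPN is 210 (FM02).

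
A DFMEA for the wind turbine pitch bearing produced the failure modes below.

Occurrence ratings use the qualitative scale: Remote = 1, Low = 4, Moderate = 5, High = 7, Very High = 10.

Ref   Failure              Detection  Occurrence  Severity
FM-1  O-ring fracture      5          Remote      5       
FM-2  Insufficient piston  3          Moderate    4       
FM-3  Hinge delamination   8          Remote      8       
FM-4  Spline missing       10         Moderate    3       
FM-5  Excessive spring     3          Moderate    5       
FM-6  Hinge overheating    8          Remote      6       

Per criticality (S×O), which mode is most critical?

FM-5

Criticality = Severity × Occurrence:
  FM-1: 5 × 1 = 5
  FM-2: 4 × 5 = 20
  FM-3: 8 × 1 = 8
  FM-4: 3 × 5 = 15
  FM-5: 5 × 5 = 25
  FM-6: 6 × 1 = 6
Highest criticality is 25 → FM-5.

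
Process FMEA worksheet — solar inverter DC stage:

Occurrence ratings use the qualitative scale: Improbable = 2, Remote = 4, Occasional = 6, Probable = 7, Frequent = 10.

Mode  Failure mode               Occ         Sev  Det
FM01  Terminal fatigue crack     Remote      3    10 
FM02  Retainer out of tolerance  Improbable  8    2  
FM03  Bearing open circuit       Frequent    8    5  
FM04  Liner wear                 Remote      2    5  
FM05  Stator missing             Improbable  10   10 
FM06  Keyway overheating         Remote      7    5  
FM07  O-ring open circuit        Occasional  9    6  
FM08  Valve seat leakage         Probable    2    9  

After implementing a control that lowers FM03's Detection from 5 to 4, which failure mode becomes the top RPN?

FM07

RPN = Severity × Occurrence × Detection:
  FM01: 3 × 4 × 10 = 120
  FM02: 8 × 2 × 2 = 32
  FM03: 8 × 10 × 5 = 400
  FM04: 2 × 4 × 5 = 40
  FM05: 10 × 2 × 10 = 200
  FM06: 7 × 4 × 5 = 140
  FM07: 9 × 6 × 6 = 324
  FM08: 2 × 7 × 9 = 126
After action: FM03 → 8 × 10 × 4 = 320.
Revised RPNs: FM07=324, FM03=320, FM05=200, FM06=140, FM08=126, FM01=120, FM04=40, FM02=32.
Highest is now FM07 (324).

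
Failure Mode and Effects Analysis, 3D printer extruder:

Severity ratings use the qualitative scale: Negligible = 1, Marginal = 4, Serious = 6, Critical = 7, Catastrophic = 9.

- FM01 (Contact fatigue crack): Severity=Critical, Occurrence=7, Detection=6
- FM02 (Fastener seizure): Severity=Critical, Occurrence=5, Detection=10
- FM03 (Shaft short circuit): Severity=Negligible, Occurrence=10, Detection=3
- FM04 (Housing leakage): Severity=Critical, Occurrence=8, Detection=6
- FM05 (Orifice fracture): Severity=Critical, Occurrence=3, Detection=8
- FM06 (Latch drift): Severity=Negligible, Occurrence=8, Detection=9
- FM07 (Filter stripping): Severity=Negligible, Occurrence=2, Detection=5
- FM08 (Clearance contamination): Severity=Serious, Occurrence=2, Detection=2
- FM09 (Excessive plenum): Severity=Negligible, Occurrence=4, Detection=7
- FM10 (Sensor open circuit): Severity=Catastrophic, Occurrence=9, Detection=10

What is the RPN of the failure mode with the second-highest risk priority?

RPN = Severity × Occurrence × Detection:
  FM01: 7 × 7 × 6 = 294
  FM02: 7 × 5 × 10 = 350
  FM03: 1 × 10 × 3 = 30
  FM04: 7 × 8 × 6 = 336
  FM05: 7 × 3 × 8 = 168
  FM06: 1 × 8 × 9 = 72
  FM07: 1 × 2 × 5 = 10
  FM08: 6 × 2 × 2 = 24
  FM09: 1 × 4 × 7 = 28
  FM10: 9 × 9 × 10 = 810
Sorted descending: 810, 350, 336, 294, 168, 72, 30, 28, 24, 10.
The second-highest RPN is 350 (FM02).

350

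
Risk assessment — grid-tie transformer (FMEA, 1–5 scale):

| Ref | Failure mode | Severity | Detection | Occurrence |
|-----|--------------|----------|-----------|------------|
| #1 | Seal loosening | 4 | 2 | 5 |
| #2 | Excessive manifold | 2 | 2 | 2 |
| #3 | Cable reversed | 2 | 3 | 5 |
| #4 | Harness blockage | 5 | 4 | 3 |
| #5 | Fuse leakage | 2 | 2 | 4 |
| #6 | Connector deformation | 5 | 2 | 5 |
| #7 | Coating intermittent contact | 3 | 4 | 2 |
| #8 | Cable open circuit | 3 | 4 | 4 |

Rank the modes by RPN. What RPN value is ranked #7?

16

RPN = Severity × Occurrence × Detection:
  #1: 4 × 5 × 2 = 40
  #2: 2 × 2 × 2 = 8
  #3: 2 × 5 × 3 = 30
  #4: 5 × 3 × 4 = 60
  #5: 2 × 4 × 2 = 16
  #6: 5 × 5 × 2 = 50
  #7: 3 × 2 × 4 = 24
  #8: 3 × 4 × 4 = 48
Sorted descending: 60, 50, 48, 40, 30, 24, 16, 8.
The seventh-highest RPN is 16 (#5).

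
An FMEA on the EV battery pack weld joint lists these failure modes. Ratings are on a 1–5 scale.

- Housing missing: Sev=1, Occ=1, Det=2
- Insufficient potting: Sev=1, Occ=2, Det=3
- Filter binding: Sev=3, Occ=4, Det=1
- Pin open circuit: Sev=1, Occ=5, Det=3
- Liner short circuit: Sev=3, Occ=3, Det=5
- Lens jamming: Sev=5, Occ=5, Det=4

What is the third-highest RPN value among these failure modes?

15

RPN = Severity × Occurrence × Detection:
  Housing missing: 1 × 1 × 2 = 2
  Insufficient potting: 1 × 2 × 3 = 6
  Filter binding: 3 × 4 × 1 = 12
  Pin open circuit: 1 × 5 × 3 = 15
  Liner short circuit: 3 × 3 × 5 = 45
  Lens jamming: 5 × 5 × 4 = 100
Sorted descending: 100, 45, 15, 12, 6, 2.
The third-highest RPN is 15 (Pin open circuit).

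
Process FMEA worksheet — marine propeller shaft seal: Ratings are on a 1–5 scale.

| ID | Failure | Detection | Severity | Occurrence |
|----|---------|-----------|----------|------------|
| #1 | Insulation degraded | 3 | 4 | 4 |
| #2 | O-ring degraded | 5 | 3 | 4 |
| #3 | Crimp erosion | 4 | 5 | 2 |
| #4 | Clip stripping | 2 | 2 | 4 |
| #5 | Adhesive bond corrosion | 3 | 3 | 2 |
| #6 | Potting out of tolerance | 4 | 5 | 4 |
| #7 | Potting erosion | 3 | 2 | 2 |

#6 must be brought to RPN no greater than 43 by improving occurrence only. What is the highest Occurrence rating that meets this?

#6: S=5, O=4, D=4 → current RPN = 80.
Fixed product = 20. Need 20 × O ≤ 43, so O ≤ 43/20 = 2.15.
Maximum integer Occurrence rating = 2 (gives RPN 40; O=3 would give 60 > 43).

2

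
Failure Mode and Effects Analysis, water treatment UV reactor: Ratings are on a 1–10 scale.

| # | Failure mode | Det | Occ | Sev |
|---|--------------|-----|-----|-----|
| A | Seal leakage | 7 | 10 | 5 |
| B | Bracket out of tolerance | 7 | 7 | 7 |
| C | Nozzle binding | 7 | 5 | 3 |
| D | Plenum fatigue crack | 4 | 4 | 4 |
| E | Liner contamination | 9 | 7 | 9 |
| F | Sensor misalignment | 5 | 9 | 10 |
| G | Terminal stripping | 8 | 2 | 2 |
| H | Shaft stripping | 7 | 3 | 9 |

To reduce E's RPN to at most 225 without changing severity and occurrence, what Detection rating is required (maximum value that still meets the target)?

3

E: S=9, O=7, D=9 → current RPN = 567.
Fixed product = 63. Need 63 × D ≤ 225, so D ≤ 225/63 = 3.57.
Maximum integer Detection rating = 3 (gives RPN 189; D=4 would give 252 > 225).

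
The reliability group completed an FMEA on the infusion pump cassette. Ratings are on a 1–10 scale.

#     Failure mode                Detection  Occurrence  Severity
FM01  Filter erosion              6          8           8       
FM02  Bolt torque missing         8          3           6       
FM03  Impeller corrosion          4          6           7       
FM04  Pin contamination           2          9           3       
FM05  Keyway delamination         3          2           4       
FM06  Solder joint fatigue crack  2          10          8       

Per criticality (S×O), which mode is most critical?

FM06

Criticality = Severity × Occurrence:
  FM01: 8 × 8 = 64
  FM02: 6 × 3 = 18
  FM03: 7 × 6 = 42
  FM04: 3 × 9 = 27
  FM05: 4 × 2 = 8
  FM06: 8 × 10 = 80
Highest criticality is 80 → FM06.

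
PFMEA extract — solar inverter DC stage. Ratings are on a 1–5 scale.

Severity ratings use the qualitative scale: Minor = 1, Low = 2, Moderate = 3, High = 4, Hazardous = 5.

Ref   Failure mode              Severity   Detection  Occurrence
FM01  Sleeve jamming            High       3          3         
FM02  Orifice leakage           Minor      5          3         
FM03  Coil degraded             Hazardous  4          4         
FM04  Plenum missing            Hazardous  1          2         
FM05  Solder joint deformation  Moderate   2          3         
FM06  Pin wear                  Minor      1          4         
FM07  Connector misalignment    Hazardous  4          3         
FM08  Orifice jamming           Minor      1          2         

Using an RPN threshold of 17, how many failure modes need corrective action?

RPN = Severity × Occurrence × Detection:
  FM01: 4 × 3 × 3 = 36
  FM02: 1 × 3 × 5 = 15
  FM03: 5 × 4 × 4 = 80
  FM04: 5 × 2 × 1 = 10
  FM05: 3 × 3 × 2 = 18
  FM06: 1 × 4 × 1 = 4
  FM07: 5 × 3 × 4 = 60
  FM08: 1 × 2 × 1 = 2
Modes with RPN ≥ 17: FM01 (36), FM03 (80), FM05 (18), FM07 (60) → 4.

4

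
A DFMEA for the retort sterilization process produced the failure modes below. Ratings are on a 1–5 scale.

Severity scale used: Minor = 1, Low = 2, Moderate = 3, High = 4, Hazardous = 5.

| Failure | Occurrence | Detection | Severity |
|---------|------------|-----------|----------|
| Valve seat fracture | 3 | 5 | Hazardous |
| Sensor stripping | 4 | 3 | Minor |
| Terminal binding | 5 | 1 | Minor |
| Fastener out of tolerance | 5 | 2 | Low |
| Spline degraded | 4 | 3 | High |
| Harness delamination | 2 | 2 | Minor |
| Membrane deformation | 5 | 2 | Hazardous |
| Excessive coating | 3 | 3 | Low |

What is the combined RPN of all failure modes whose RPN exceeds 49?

RPN = Severity × Occurrence × Detection:
  Valve seat fracture: 5 × 3 × 5 = 75
  Sensor stripping: 1 × 4 × 3 = 12
  Terminal binding: 1 × 5 × 1 = 5
  Fastener out of tolerance: 2 × 5 × 2 = 20
  Spline degraded: 4 × 4 × 3 = 48
  Harness delamination: 1 × 2 × 2 = 4
  Membrane deformation: 5 × 5 × 2 = 50
  Excessive coating: 2 × 3 × 3 = 18
RPN > 49: Valve seat fracture (75), Membrane deformation (50).
Sum: 75 + 50 = 125.

125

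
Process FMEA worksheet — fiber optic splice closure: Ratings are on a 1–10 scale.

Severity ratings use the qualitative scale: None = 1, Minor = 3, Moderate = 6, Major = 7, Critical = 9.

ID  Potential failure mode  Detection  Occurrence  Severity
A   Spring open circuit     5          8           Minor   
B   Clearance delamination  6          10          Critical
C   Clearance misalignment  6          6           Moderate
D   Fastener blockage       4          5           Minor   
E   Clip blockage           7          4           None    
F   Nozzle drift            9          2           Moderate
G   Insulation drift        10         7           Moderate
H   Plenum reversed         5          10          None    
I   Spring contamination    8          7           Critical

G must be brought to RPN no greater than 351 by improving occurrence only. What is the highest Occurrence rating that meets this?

5

G: S=6, O=7, D=10 → current RPN = 420.
Fixed product = 60. Need 60 × O ≤ 351, so O ≤ 351/60 = 5.85.
Maximum integer Occurrence rating = 5 (gives RPN 300; O=6 would give 360 > 351).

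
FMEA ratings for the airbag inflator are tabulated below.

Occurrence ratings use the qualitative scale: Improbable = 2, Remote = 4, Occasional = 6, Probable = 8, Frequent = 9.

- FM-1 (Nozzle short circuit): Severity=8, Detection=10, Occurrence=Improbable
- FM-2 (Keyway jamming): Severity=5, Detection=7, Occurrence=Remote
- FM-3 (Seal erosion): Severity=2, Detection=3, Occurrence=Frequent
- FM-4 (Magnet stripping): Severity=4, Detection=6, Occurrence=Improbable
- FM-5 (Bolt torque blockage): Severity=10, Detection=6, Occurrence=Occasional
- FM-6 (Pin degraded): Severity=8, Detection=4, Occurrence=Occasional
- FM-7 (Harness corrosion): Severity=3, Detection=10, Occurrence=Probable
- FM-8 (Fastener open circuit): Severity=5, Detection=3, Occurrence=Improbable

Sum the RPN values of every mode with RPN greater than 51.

RPN = Severity × Occurrence × Detection:
  FM-1: 8 × 2 × 10 = 160
  FM-2: 5 × 4 × 7 = 140
  FM-3: 2 × 9 × 3 = 54
  FM-4: 4 × 2 × 6 = 48
  FM-5: 10 × 6 × 6 = 360
  FM-6: 8 × 6 × 4 = 192
  FM-7: 3 × 8 × 10 = 240
  FM-8: 5 × 2 × 3 = 30
RPN > 51: FM-1 (160), FM-2 (140), FM-3 (54), FM-5 (360), FM-6 (192), FM-7 (240).
Sum: 160 + 140 + 54 + 360 + 192 + 240 = 1146.

1146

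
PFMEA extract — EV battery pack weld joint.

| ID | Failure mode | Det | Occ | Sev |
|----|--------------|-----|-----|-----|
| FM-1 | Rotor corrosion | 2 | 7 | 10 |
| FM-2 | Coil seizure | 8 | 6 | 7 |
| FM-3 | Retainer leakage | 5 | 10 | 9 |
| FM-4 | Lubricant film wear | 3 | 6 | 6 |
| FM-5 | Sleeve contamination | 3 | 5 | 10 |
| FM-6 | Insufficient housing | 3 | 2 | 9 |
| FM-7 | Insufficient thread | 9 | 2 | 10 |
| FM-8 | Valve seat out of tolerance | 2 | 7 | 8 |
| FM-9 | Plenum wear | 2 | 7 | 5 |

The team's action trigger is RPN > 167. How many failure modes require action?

RPN = Severity × Occurrence × Detection:
  FM-1: 10 × 7 × 2 = 140
  FM-2: 7 × 6 × 8 = 336
  FM-3: 9 × 10 × 5 = 450
  FM-4: 6 × 6 × 3 = 108
  FM-5: 10 × 5 × 3 = 150
  FM-6: 9 × 2 × 3 = 54
  FM-7: 10 × 2 × 9 = 180
  FM-8: 8 × 7 × 2 = 112
  FM-9: 5 × 7 × 2 = 70
Modes with RPN > 167: FM-2 (336), FM-3 (450), FM-7 (180) → 3.

3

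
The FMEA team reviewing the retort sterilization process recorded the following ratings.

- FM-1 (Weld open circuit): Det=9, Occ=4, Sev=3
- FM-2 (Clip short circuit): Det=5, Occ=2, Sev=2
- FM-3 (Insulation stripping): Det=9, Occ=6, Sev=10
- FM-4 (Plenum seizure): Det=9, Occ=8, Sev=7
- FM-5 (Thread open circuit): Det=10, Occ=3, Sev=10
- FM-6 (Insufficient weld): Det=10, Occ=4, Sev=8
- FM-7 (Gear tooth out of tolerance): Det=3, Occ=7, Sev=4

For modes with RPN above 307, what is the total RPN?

1364

RPN = Severity × Occurrence × Detection:
  FM-1: 3 × 4 × 9 = 108
  FM-2: 2 × 2 × 5 = 20
  FM-3: 10 × 6 × 9 = 540
  FM-4: 7 × 8 × 9 = 504
  FM-5: 10 × 3 × 10 = 300
  FM-6: 8 × 4 × 10 = 320
  FM-7: 4 × 7 × 3 = 84
RPN > 307: FM-3 (540), FM-4 (504), FM-6 (320).
Sum: 540 + 504 + 320 = 1364.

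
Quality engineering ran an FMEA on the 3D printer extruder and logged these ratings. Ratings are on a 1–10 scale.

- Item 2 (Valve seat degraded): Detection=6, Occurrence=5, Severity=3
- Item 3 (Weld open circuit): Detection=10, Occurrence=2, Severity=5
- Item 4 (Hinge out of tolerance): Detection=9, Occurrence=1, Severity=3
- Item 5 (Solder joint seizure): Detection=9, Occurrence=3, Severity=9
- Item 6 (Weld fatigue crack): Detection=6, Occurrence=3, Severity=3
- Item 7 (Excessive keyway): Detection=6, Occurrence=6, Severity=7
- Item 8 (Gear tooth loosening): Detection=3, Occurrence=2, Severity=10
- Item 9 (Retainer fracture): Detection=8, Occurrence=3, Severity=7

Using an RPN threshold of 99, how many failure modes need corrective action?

4

RPN = Severity × Occurrence × Detection:
  Item 2: 3 × 5 × 6 = 90
  Item 3: 5 × 2 × 10 = 100
  Item 4: 3 × 1 × 9 = 27
  Item 5: 9 × 3 × 9 = 243
  Item 6: 3 × 3 × 6 = 54
  Item 7: 7 × 6 × 6 = 252
  Item 8: 10 × 2 × 3 = 60
  Item 9: 7 × 3 × 8 = 168
Modes with RPN ≥ 99: Item 3 (100), Item 5 (243), Item 7 (252), Item 9 (168) → 4.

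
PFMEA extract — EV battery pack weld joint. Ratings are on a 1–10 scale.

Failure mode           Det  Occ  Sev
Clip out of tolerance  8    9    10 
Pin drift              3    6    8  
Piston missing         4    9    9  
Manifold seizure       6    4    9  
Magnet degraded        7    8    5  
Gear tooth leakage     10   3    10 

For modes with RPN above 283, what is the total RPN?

1344

RPN = Severity × Occurrence × Detection:
  Clip out of tolerance: 10 × 9 × 8 = 720
  Pin drift: 8 × 6 × 3 = 144
  Piston missing: 9 × 9 × 4 = 324
  Manifold seizure: 9 × 4 × 6 = 216
  Magnet degraded: 5 × 8 × 7 = 280
  Gear tooth leakage: 10 × 3 × 10 = 300
RPN > 283: Clip out of tolerance (720), Piston missing (324), Gear tooth leakage (300).
Sum: 720 + 324 + 300 = 1344.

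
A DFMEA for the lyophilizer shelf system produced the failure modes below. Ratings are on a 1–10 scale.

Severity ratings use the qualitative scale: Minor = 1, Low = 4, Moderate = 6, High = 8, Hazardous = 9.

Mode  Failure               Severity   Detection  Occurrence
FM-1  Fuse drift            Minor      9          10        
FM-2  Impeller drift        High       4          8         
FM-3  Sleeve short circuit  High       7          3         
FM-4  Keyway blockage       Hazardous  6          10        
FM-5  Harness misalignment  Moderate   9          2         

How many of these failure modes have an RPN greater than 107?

4

RPN = Severity × Occurrence × Detection:
  FM-1: 1 × 10 × 9 = 90
  FM-2: 8 × 8 × 4 = 256
  FM-3: 8 × 3 × 7 = 168
  FM-4: 9 × 10 × 6 = 540
  FM-5: 6 × 2 × 9 = 108
Modes with RPN > 107: FM-2 (256), FM-3 (168), FM-4 (540), FM-5 (108) → 4.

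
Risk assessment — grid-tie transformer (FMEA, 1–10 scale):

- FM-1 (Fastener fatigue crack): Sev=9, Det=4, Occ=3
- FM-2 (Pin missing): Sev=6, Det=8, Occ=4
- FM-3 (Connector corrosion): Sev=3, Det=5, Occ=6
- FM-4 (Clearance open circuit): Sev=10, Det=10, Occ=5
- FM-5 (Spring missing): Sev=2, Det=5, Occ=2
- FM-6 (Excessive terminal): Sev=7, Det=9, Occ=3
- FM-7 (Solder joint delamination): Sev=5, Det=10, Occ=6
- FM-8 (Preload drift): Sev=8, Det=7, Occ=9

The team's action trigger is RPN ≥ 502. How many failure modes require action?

1

RPN = Severity × Occurrence × Detection:
  FM-1: 9 × 3 × 4 = 108
  FM-2: 6 × 4 × 8 = 192
  FM-3: 3 × 6 × 5 = 90
  FM-4: 10 × 5 × 10 = 500
  FM-5: 2 × 2 × 5 = 20
  FM-6: 7 × 3 × 9 = 189
  FM-7: 5 × 6 × 10 = 300
  FM-8: 8 × 9 × 7 = 504
Modes with RPN ≥ 502: FM-8 (504) → 1.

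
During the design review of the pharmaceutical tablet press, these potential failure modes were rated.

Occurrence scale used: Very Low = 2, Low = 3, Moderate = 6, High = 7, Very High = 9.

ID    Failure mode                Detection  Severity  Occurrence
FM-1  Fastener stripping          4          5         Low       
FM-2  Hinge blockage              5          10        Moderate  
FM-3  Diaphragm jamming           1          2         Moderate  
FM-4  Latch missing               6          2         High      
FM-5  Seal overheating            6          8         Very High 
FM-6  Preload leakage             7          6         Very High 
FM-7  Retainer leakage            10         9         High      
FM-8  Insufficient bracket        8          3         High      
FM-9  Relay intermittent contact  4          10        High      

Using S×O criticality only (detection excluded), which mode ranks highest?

FM-5

Criticality = Severity × Occurrence:
  FM-1: 5 × 3 = 15
  FM-2: 10 × 6 = 60
  FM-3: 2 × 6 = 12
  FM-4: 2 × 7 = 14
  FM-5: 8 × 9 = 72
  FM-6: 6 × 9 = 54
  FM-7: 9 × 7 = 63
  FM-8: 3 × 7 = 21
  FM-9: 10 × 7 = 70
Highest criticality is 72 → FM-5.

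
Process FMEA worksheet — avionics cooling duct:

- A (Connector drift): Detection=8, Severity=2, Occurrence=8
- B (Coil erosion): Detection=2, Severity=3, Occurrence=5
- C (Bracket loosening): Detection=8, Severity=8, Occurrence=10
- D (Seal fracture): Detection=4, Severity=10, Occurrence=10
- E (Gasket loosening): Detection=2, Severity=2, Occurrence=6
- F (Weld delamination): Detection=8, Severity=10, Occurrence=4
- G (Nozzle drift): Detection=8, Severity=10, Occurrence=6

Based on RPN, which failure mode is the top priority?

C

RPN = Severity × Occurrence × Detection:
  A: 2 × 8 × 8 = 128
  B: 3 × 5 × 2 = 30
  C: 8 × 10 × 8 = 640
  D: 10 × 10 × 4 = 400
  E: 2 × 6 × 2 = 24
  F: 10 × 4 × 8 = 320
  G: 10 × 6 × 8 = 480
Highest RPN is 640 → C.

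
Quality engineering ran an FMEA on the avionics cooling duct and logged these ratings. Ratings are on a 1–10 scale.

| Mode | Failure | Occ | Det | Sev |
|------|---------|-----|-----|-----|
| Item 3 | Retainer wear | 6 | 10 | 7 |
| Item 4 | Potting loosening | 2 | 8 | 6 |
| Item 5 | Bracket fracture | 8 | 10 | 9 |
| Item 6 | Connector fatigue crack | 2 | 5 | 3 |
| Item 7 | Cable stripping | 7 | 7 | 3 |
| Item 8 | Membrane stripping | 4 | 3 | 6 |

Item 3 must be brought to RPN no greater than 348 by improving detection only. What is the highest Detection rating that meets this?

Item 3: S=7, O=6, D=10 → current RPN = 420.
Fixed product = 42. Need 42 × D ≤ 348, so D ≤ 348/42 = 8.29.
Maximum integer Detection rating = 8 (gives RPN 336; D=9 would give 378 > 348).

8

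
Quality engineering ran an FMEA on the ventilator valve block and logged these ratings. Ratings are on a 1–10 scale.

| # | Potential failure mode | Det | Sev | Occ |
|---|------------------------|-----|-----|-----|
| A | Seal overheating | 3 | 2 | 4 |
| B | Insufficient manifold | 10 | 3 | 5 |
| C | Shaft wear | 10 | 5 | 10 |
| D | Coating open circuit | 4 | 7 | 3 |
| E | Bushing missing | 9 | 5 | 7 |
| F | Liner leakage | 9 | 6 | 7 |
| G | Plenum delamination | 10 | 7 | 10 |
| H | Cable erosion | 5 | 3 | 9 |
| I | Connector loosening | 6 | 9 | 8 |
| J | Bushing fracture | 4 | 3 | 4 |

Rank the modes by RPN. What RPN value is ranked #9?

RPN = Severity × Occurrence × Detection:
  A: 2 × 4 × 3 = 24
  B: 3 × 5 × 10 = 150
  C: 5 × 10 × 10 = 500
  D: 7 × 3 × 4 = 84
  E: 5 × 7 × 9 = 315
  F: 6 × 7 × 9 = 378
  G: 7 × 10 × 10 = 700
  H: 3 × 9 × 5 = 135
  I: 9 × 8 × 6 = 432
  J: 3 × 4 × 4 = 48
Sorted descending: 700, 500, 432, 378, 315, 150, 135, 84, 48, 24.
The 9th-highest RPN is 48 (J).

48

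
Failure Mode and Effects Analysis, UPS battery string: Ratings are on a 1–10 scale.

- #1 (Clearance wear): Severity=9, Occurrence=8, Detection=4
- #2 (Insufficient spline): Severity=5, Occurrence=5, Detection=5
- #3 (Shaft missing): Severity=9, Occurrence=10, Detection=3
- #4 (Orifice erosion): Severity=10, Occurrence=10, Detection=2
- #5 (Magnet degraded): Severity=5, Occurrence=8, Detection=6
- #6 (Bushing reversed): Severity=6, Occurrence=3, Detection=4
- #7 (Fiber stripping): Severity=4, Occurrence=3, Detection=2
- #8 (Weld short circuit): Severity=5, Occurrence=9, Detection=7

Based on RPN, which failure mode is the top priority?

#8

RPN = Severity × Occurrence × Detection:
  #1: 9 × 8 × 4 = 288
  #2: 5 × 5 × 5 = 125
  #3: 9 × 10 × 3 = 270
  #4: 10 × 10 × 2 = 200
  #5: 5 × 8 × 6 = 240
  #6: 6 × 3 × 4 = 72
  #7: 4 × 3 × 2 = 24
  #8: 5 × 9 × 7 = 315
Highest RPN is 315 → #8.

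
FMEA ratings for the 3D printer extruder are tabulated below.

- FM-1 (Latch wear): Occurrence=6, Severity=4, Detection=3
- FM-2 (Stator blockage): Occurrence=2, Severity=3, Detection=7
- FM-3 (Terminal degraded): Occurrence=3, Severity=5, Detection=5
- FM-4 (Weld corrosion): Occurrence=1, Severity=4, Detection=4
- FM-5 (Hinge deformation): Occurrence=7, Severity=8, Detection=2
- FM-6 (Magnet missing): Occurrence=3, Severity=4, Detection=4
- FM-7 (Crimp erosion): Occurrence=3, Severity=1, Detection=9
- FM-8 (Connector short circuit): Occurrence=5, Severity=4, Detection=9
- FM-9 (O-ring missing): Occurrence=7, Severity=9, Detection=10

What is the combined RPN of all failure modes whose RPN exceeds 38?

1159

RPN = Severity × Occurrence × Detection:
  FM-1: 4 × 6 × 3 = 72
  FM-2: 3 × 2 × 7 = 42
  FM-3: 5 × 3 × 5 = 75
  FM-4: 4 × 1 × 4 = 16
  FM-5: 8 × 7 × 2 = 112
  FM-6: 4 × 3 × 4 = 48
  FM-7: 1 × 3 × 9 = 27
  FM-8: 4 × 5 × 9 = 180
  FM-9: 9 × 7 × 10 = 630
RPN > 38: FM-1 (72), FM-2 (42), FM-3 (75), FM-5 (112), FM-6 (48), FM-8 (180), FM-9 (630).
Sum: 72 + 42 + 75 + 112 + 48 + 180 + 630 = 1159.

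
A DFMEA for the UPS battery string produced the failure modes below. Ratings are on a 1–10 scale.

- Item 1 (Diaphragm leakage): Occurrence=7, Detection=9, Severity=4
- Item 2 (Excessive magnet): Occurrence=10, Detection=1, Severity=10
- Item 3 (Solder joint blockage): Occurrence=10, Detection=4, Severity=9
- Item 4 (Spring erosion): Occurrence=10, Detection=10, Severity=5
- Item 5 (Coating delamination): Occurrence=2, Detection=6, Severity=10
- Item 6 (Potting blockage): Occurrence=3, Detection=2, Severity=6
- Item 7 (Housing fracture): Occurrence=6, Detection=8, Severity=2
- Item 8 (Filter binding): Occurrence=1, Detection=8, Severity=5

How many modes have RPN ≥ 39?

7

RPN = Severity × Occurrence × Detection:
  Item 1: 4 × 7 × 9 = 252
  Item 2: 10 × 10 × 1 = 100
  Item 3: 9 × 10 × 4 = 360
  Item 4: 5 × 10 × 10 = 500
  Item 5: 10 × 2 × 6 = 120
  Item 6: 6 × 3 × 2 = 36
  Item 7: 2 × 6 × 8 = 96
  Item 8: 5 × 1 × 8 = 40
Modes with RPN ≥ 39: Item 1 (252), Item 2 (100), Item 3 (360), Item 4 (500), Item 5 (120), Item 7 (96), Item 8 (40) → 7.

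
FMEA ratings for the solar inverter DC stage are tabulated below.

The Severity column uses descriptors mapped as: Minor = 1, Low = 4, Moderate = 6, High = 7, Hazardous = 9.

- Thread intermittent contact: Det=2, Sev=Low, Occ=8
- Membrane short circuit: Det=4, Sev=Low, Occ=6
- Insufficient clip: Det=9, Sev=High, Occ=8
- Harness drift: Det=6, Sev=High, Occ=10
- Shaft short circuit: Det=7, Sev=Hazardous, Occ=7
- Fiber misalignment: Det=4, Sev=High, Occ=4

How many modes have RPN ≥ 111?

RPN = Severity × Occurrence × Detection:
  Thread intermittent contact: 4 × 8 × 2 = 64
  Membrane short circuit: 4 × 6 × 4 = 96
  Insufficient clip: 7 × 8 × 9 = 504
  Harness drift: 7 × 10 × 6 = 420
  Shaft short circuit: 9 × 7 × 7 = 441
  Fiber misalignment: 7 × 4 × 4 = 112
Modes with RPN ≥ 111: Insufficient clip (504), Harness drift (420), Shaft short circuit (441), Fiber misalignment (112) → 4.

4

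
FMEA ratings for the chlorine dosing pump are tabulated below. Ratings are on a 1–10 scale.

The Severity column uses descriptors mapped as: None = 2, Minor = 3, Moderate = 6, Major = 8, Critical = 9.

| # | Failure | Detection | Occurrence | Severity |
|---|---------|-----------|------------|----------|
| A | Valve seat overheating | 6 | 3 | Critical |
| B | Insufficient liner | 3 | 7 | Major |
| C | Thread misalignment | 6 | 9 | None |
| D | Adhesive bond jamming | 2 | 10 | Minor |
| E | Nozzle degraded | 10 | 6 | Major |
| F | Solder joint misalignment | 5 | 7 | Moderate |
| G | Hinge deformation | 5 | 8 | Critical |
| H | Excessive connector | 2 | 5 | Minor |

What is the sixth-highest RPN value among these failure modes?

RPN = Severity × Occurrence × Detection:
  A: 9 × 3 × 6 = 162
  B: 8 × 7 × 3 = 168
  C: 2 × 9 × 6 = 108
  D: 3 × 10 × 2 = 60
  E: 8 × 6 × 10 = 480
  F: 6 × 7 × 5 = 210
  G: 9 × 8 × 5 = 360
  H: 3 × 5 × 2 = 30
Sorted descending: 480, 360, 210, 168, 162, 108, 60, 30.
The sixth-highest RPN is 108 (C).

108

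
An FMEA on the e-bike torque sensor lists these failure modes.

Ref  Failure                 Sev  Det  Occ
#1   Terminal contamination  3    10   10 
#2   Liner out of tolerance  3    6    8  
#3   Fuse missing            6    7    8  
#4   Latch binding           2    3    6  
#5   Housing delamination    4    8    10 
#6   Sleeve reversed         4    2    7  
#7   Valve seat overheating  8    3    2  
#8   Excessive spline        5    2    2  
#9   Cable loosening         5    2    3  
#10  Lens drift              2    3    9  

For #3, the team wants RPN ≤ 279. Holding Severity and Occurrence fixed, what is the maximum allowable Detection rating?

#3: S=6, O=8, D=7 → current RPN = 336.
Fixed product = 48. Need 48 × D ≤ 279, so D ≤ 279/48 = 5.81.
Maximum integer Detection rating = 5 (gives RPN 240; D=6 would give 288 > 279).

5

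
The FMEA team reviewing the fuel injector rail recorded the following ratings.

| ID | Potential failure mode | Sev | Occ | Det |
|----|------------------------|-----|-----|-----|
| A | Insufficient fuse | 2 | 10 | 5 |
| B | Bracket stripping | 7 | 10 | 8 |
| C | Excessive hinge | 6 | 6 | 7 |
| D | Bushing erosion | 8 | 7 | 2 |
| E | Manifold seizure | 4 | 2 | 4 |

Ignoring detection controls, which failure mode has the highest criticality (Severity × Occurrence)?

Criticality = Severity × Occurrence:
  A: 2 × 10 = 20
  B: 7 × 10 = 70
  C: 6 × 6 = 36
  D: 8 × 7 = 56
  E: 4 × 2 = 8
Highest criticality is 70 → B.

B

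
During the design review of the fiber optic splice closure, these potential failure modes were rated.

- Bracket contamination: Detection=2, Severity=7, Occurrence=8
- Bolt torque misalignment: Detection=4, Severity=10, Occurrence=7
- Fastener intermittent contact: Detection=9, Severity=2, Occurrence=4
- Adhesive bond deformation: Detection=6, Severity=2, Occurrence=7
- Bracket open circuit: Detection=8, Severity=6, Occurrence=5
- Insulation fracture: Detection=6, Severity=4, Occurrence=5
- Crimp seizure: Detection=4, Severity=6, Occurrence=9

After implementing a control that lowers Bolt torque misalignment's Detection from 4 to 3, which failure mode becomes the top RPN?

Bracket open circuit

RPN = Severity × Occurrence × Detection:
  Bracket contamination: 7 × 8 × 2 = 112
  Bolt torque misalignment: 10 × 7 × 4 = 280
  Fastener intermittent contact: 2 × 4 × 9 = 72
  Adhesive bond deformation: 2 × 7 × 6 = 84
  Bracket open circuit: 6 × 5 × 8 = 240
  Insulation fracture: 4 × 5 × 6 = 120
  Crimp seizure: 6 × 9 × 4 = 216
After action: Bolt torque misalignment → 10 × 7 × 3 = 210.
Revised RPNs: Bracket open circuit=240, Crimp seizure=216, Bolt torque misalignment=210, Insulation fracture=120, Bracket contamination=112, Adhesive bond deformation=84, Fastener intermittent contact=72.
Highest is now Bracket open circuit (240).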